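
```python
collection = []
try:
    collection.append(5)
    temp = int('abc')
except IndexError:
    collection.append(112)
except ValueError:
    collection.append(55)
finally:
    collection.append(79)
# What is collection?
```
[5, 55, 79]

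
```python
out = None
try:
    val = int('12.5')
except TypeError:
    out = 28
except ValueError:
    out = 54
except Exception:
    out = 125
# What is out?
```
54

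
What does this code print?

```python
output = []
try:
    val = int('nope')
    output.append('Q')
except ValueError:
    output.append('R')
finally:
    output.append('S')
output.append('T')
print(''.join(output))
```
RST

finally always runs, even after exception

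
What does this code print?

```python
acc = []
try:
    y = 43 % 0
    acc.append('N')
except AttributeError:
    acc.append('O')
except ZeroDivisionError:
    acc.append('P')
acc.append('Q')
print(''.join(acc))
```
PQ

ZeroDivisionError is caught by its specific handler, not AttributeError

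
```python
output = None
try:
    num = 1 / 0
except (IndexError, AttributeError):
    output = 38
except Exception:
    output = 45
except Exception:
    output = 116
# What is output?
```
45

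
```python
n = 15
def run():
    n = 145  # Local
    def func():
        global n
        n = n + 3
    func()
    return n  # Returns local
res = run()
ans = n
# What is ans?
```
18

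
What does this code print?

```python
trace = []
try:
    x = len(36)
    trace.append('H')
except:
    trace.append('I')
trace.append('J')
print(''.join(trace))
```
IJ

Exception raised in try, caught by bare except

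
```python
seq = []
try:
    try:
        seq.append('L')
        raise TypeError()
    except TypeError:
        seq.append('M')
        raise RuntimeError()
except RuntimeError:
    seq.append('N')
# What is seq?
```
['L', 'M', 'N']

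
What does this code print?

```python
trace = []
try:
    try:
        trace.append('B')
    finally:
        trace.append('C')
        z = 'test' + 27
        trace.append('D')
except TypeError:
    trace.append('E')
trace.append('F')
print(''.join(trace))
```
BCEF

Exception in inner finally caught by outer except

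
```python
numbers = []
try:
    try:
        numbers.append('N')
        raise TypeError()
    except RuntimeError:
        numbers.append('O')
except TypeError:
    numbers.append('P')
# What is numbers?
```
['N', 'P']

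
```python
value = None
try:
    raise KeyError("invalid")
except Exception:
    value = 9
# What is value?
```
9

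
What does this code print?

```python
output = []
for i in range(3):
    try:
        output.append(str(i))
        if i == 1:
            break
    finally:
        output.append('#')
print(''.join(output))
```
0#1#

finally runs even when breaking out of loop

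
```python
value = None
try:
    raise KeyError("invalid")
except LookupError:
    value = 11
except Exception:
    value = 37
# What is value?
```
11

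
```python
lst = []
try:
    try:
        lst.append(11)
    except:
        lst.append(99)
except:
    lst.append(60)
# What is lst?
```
[11]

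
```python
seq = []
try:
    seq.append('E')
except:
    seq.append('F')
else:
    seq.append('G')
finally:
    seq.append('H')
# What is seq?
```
['E', 'G', 'H']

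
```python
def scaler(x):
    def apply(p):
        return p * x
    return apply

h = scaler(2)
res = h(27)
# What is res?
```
54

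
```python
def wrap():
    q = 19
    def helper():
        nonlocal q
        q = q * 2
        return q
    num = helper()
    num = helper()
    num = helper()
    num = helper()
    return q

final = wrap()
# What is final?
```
304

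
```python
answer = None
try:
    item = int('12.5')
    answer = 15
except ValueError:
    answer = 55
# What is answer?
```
55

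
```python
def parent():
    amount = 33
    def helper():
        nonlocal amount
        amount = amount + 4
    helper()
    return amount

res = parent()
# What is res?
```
37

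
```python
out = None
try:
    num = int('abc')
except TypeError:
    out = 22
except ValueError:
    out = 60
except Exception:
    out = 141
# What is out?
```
60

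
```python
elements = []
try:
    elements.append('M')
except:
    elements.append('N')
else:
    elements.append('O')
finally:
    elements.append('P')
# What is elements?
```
['M', 'O', 'P']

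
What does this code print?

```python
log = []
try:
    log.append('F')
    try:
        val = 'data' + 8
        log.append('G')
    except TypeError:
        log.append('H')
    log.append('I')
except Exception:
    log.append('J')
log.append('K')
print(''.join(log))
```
FHIK

Inner exception caught by inner handler, outer continues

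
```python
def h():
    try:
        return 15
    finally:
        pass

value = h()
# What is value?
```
15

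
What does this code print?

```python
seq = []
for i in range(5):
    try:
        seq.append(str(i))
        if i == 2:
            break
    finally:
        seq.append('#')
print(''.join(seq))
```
0#1#2#

finally runs even when breaking out of loop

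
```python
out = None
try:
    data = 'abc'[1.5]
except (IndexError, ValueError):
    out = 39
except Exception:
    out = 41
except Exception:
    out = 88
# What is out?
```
41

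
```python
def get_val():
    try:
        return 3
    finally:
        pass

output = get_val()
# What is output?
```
3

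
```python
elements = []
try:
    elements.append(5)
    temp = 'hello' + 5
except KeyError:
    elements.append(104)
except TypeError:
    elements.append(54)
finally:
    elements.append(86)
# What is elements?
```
[5, 54, 86]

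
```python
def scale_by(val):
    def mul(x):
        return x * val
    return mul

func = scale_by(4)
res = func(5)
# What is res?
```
20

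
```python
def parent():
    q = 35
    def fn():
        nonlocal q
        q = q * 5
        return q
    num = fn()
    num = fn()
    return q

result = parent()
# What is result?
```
875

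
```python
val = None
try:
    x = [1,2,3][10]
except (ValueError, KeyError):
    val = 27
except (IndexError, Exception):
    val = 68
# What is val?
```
68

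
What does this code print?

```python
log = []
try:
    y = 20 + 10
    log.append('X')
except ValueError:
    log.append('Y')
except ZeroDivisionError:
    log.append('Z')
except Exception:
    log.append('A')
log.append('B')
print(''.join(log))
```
XB

No exception, try block completes normally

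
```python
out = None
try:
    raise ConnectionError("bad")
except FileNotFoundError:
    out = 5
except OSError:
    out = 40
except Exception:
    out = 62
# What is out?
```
40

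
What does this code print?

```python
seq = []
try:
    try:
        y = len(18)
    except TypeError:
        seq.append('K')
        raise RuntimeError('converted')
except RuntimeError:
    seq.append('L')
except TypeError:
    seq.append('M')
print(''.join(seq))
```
KL

New RuntimeError raised, caught by outer RuntimeError handler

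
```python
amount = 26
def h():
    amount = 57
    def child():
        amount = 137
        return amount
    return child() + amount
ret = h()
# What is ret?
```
194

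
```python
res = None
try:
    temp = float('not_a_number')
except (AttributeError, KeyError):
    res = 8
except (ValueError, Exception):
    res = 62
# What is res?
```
62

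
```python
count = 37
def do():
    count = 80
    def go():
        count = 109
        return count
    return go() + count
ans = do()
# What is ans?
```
189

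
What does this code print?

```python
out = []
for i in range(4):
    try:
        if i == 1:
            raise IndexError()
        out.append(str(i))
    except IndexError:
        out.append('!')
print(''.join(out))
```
0!23

Exception on i=1 caught, loop continues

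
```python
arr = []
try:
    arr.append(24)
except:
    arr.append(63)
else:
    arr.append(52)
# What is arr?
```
[24, 52]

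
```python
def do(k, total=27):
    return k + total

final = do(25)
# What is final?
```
52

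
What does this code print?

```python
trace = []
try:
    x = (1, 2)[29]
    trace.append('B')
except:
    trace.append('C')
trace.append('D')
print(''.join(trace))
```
CD

Exception raised in try, caught by bare except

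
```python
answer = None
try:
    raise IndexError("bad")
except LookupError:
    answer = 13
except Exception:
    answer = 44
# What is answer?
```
13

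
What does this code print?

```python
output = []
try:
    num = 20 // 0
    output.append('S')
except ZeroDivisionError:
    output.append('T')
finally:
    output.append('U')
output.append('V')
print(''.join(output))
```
TUV

finally always runs, even after exception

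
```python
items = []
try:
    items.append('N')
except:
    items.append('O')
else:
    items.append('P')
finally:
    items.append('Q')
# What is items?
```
['N', 'P', 'Q']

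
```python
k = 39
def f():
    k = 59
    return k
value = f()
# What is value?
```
59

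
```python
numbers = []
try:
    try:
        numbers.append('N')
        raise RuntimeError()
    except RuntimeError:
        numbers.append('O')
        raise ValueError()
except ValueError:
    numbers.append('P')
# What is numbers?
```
['N', 'O', 'P']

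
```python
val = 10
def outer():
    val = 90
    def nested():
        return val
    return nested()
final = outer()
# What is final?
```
90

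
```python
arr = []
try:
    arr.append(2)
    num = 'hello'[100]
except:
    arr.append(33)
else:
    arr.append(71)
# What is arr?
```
[2, 33]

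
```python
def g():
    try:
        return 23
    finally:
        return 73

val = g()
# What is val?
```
73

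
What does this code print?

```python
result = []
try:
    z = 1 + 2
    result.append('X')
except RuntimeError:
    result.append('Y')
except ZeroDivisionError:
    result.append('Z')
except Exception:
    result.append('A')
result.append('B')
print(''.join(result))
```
XB

No exception, try block completes normally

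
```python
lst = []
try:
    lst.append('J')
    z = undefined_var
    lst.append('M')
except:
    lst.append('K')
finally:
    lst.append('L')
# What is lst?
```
['J', 'K', 'L']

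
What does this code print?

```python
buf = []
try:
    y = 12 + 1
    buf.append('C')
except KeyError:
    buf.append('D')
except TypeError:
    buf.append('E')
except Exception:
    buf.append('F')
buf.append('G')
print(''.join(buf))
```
CG

No exception, try block completes normally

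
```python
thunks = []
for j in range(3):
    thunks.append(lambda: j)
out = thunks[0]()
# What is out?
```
2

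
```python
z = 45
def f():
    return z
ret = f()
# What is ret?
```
45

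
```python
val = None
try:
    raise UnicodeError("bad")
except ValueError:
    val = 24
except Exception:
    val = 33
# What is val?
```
24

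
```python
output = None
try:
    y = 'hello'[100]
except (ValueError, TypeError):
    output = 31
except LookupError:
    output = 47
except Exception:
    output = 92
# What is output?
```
47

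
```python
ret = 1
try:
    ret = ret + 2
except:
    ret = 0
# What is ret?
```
3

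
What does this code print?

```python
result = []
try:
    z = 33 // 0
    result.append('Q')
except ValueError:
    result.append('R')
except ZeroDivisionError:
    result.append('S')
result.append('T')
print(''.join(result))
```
ST

ZeroDivisionError is caught by its specific handler, not ValueError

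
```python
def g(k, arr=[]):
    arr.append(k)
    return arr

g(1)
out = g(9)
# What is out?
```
[1, 9]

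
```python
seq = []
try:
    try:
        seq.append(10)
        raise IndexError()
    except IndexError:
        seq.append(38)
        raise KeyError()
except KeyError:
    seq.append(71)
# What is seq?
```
[10, 38, 71]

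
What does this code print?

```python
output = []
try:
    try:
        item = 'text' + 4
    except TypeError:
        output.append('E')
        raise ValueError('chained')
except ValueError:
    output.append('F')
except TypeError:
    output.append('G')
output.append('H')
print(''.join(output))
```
EFH

ValueError raised and caught, original TypeError not re-raised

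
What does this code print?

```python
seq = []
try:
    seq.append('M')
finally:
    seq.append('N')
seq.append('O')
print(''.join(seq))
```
MNO

try/finally without except, no exception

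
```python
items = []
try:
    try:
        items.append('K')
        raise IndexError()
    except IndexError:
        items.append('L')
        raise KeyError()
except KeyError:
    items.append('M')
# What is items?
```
['K', 'L', 'M']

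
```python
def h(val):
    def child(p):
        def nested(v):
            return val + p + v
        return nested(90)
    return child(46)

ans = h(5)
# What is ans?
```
141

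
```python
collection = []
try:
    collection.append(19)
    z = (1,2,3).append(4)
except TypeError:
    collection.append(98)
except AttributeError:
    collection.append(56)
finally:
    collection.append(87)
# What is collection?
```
[19, 56, 87]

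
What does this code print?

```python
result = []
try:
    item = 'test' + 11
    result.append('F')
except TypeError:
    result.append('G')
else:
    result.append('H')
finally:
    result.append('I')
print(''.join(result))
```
GI

Exception: except runs, else skipped, finally runs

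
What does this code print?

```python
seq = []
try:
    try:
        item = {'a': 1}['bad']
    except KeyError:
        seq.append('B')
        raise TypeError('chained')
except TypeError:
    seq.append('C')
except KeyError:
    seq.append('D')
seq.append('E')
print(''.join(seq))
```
BCE

TypeError raised and caught, original KeyError not re-raised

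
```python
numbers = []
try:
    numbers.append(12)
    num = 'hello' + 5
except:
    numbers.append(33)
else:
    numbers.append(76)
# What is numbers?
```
[12, 33]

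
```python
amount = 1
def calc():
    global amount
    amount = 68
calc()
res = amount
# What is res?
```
68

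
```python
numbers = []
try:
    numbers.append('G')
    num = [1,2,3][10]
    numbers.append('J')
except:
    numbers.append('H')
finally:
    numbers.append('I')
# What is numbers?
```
['G', 'H', 'I']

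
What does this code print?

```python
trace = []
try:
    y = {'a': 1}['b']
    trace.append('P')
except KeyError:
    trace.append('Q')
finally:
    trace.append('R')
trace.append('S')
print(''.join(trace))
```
QRS

finally always runs, even after exception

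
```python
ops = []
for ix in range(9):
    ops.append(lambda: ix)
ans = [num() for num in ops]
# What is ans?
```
[8, 8, 8, 8, 8, 8, 8, 8, 8]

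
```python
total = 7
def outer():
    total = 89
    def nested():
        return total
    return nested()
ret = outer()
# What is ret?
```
89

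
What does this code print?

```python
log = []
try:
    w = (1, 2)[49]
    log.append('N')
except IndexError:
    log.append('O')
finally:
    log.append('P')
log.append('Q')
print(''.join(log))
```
OPQ

finally always runs, even after exception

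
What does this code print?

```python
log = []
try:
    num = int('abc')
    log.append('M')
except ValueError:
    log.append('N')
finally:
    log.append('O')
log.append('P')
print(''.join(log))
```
NOP

finally always runs, even after exception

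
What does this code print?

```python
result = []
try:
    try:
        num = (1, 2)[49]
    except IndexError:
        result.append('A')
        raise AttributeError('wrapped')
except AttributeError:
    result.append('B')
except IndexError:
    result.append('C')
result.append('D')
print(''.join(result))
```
ABD

AttributeError raised and caught, original IndexError not re-raised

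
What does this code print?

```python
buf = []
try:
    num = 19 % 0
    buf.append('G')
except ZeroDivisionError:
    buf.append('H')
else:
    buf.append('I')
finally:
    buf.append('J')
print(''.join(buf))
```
HJ

Exception: except runs, else skipped, finally runs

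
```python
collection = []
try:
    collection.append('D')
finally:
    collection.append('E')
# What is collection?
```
['D', 'E']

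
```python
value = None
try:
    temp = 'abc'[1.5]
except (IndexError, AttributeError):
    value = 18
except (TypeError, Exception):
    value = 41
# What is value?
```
41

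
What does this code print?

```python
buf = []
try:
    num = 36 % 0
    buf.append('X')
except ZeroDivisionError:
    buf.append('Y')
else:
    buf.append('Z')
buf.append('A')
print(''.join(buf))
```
YA

else block skipped when exception is caught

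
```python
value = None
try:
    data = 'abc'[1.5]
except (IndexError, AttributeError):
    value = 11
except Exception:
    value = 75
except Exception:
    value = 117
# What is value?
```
75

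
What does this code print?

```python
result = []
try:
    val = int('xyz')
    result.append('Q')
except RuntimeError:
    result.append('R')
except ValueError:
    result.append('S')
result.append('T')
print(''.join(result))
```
ST

ValueError is caught by its specific handler, not RuntimeError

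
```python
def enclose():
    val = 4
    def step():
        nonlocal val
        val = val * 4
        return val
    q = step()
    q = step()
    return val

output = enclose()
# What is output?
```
64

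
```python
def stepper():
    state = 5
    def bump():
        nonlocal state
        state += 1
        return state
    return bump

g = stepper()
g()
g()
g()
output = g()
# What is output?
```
9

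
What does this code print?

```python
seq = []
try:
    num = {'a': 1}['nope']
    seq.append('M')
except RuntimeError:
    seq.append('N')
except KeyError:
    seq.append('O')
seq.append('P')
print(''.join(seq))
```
OP

KeyError is caught by its specific handler, not RuntimeError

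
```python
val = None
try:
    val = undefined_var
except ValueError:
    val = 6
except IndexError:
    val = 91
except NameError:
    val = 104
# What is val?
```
104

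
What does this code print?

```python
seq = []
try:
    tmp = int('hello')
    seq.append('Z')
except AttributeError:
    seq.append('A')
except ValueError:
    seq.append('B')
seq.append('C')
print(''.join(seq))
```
BC

ValueError is caught by its specific handler, not AttributeError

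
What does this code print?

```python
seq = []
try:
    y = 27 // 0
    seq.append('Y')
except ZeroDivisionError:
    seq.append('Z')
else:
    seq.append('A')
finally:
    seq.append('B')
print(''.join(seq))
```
ZB

Exception: except runs, else skipped, finally runs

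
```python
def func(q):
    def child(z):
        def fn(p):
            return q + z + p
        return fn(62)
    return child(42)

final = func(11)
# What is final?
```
115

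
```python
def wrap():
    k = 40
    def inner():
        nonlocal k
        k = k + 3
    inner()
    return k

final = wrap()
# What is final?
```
43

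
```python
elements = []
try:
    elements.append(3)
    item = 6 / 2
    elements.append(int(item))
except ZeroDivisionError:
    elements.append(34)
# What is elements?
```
[3, 3]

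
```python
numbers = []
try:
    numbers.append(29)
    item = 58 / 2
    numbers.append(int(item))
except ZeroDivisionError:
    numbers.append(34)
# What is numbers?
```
[29, 29]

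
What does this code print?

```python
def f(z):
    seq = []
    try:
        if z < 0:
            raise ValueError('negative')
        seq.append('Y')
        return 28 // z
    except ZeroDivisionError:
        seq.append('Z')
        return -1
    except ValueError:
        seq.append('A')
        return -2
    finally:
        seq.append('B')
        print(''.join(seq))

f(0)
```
YZB

z=0 causes ZeroDivisionError, caught, finally prints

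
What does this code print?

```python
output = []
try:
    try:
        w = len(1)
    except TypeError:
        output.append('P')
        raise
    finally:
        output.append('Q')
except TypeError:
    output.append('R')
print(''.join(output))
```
PQR

finally runs before re-raised exception propagates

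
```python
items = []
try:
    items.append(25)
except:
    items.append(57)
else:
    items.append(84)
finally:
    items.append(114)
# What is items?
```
[25, 84, 114]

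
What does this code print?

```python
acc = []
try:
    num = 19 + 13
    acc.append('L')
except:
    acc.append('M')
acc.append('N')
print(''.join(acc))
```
LN

No exception, try block completes normally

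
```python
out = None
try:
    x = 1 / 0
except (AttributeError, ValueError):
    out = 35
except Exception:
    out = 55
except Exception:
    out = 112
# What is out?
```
55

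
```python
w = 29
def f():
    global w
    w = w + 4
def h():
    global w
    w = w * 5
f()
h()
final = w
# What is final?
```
165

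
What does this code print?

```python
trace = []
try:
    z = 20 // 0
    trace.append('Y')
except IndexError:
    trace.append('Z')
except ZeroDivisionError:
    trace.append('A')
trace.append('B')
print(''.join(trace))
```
AB

ZeroDivisionError is caught by its specific handler, not IndexError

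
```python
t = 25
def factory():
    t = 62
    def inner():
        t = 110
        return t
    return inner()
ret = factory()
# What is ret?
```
110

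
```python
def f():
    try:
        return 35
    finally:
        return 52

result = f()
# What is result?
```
52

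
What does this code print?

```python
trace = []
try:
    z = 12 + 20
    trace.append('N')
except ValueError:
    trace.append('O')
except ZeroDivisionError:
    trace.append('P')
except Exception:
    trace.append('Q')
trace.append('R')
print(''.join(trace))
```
NR

No exception, try block completes normally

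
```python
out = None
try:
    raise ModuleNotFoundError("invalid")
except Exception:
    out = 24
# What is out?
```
24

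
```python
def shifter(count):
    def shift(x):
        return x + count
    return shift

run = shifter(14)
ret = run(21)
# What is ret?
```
35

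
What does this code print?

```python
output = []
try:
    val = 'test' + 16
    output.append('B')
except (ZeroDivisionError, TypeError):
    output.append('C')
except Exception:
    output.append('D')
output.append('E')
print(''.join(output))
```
CE

TypeError matches tuple containing it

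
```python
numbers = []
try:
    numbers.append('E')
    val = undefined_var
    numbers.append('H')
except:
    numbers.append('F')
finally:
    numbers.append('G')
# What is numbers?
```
['E', 'F', 'G']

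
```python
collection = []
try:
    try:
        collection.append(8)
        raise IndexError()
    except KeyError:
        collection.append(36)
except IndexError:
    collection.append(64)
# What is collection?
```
[8, 64]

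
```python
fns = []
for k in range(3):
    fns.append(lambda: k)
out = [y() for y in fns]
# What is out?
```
[2, 2, 2]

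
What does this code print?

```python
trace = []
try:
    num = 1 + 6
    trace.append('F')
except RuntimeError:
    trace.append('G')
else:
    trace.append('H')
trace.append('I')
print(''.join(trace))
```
FHI

else block runs when no exception occurs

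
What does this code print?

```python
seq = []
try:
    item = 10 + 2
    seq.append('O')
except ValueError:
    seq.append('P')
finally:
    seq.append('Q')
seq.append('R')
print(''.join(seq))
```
OQR

finally runs after normal execution too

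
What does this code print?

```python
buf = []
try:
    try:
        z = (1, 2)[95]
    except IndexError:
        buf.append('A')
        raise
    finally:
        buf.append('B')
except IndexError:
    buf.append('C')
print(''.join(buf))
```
ABC

finally runs before re-raised exception propagates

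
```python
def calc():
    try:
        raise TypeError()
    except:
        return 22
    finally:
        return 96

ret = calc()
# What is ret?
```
96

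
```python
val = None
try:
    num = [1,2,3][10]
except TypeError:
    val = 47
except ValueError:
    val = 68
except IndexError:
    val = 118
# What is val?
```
118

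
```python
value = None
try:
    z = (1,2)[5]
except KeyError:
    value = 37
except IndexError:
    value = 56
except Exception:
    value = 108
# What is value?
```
56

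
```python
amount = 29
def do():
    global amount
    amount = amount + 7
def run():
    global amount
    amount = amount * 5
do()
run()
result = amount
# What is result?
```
180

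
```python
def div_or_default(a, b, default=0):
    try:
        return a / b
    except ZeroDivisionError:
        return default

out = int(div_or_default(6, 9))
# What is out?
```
0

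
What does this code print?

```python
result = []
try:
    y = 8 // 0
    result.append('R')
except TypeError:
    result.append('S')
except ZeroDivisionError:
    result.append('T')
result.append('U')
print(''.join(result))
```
TU

ZeroDivisionError is caught by its specific handler, not TypeError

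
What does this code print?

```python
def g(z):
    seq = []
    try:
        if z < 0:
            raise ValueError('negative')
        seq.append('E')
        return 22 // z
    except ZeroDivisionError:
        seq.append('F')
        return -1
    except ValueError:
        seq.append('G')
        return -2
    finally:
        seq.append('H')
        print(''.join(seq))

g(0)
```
EFH

z=0 causes ZeroDivisionError, caught, finally prints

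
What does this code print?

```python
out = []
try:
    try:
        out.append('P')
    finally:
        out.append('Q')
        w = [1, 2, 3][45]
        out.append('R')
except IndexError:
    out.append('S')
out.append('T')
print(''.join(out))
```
PQST

Exception in inner finally caught by outer except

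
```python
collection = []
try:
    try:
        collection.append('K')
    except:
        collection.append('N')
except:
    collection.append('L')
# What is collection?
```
['K']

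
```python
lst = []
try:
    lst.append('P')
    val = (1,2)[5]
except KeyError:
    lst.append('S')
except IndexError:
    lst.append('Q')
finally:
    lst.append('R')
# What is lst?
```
['P', 'Q', 'R']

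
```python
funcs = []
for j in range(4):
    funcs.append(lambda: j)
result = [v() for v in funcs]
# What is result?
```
[3, 3, 3, 3]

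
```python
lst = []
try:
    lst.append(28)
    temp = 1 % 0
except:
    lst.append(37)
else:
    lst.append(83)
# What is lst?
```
[28, 37]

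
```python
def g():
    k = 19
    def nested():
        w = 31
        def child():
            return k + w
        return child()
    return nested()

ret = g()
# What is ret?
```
50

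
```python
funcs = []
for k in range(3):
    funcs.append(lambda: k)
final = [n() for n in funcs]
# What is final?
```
[2, 2, 2]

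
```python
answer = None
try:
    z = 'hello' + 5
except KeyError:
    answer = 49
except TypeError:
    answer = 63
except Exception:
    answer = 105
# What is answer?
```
63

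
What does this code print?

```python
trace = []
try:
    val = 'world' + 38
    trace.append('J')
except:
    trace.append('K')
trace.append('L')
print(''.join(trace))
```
KL

Exception raised in try, caught by bare except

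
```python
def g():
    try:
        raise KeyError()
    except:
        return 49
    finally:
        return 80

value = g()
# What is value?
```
80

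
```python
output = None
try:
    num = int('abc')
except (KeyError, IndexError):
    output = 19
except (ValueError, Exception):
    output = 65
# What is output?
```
65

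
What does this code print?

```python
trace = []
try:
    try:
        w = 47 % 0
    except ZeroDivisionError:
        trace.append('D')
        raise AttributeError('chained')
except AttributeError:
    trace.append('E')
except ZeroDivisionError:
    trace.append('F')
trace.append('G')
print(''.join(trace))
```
DEG

AttributeError raised and caught, original ZeroDivisionError not re-raised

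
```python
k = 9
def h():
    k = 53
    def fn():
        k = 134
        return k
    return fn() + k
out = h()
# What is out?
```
187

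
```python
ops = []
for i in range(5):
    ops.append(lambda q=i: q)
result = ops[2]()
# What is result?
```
2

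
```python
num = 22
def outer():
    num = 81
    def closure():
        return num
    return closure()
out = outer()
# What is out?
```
81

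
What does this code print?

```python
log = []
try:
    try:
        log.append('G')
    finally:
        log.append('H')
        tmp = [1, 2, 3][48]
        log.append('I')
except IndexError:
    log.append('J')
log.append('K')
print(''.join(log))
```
GHJK

Exception in inner finally caught by outer except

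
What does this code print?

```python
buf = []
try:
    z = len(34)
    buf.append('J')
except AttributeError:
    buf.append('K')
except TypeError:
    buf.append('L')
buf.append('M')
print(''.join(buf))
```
LM

TypeError is caught by its specific handler, not AttributeError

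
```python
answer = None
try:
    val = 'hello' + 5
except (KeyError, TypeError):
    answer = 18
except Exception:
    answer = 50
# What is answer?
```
18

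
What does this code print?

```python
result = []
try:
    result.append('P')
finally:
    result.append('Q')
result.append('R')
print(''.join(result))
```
PQR

try/finally without except, no exception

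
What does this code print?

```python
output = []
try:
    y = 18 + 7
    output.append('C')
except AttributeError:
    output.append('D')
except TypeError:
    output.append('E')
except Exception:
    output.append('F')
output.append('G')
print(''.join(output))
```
CG

No exception, try block completes normally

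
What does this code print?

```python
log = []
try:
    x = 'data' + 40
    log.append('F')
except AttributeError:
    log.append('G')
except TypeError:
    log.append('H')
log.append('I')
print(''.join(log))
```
HI

TypeError is caught by its specific handler, not AttributeError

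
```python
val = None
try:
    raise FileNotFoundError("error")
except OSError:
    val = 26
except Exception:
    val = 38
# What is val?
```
26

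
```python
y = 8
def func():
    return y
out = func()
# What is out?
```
8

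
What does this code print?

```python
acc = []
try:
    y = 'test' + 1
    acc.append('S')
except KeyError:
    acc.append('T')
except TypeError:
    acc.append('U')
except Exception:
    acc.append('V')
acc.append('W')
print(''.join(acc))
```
UW

TypeError matches before generic Exception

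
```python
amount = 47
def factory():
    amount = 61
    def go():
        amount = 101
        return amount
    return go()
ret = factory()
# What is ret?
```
101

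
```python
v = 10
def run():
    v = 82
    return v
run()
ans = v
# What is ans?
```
10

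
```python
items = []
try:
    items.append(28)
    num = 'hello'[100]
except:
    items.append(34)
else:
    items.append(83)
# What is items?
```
[28, 34]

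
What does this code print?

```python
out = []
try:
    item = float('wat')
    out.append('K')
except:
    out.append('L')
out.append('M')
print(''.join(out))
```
LM

Exception raised in try, caught by bare except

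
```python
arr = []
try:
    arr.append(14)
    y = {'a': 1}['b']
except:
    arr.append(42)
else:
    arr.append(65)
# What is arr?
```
[14, 42]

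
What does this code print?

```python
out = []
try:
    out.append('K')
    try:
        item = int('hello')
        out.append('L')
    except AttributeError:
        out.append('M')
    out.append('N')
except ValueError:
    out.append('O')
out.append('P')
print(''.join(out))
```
KOP

Inner handler doesn't match, propagates to outer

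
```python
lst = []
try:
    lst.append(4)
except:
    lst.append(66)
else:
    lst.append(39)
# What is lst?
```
[4, 39]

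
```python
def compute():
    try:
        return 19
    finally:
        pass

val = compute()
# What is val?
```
19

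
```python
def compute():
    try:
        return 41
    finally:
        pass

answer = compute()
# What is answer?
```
41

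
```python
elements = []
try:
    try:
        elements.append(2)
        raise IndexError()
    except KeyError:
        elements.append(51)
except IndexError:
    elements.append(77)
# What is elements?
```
[2, 77]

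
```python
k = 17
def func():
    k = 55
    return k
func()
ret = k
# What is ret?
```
17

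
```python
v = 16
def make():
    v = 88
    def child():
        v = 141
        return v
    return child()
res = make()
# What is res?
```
141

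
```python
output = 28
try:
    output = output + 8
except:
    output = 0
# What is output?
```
36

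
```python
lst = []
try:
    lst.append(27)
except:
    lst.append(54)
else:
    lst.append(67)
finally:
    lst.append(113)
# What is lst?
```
[27, 67, 113]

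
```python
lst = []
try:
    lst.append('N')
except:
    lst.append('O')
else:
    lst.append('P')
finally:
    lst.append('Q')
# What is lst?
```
['N', 'P', 'Q']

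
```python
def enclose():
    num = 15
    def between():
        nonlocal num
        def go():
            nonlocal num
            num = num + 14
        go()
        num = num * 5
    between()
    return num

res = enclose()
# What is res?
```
145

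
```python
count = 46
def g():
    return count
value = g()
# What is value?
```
46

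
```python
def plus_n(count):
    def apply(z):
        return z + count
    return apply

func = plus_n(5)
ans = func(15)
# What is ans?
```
20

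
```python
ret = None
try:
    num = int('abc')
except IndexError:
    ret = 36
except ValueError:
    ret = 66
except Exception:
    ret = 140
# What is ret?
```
66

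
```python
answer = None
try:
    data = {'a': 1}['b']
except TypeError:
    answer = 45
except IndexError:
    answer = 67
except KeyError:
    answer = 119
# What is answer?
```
119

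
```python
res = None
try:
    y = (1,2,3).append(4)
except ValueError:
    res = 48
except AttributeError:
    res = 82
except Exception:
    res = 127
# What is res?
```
82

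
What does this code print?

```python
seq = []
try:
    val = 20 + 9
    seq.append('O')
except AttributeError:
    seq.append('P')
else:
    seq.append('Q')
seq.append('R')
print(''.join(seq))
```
OQR

else block runs when no exception occurs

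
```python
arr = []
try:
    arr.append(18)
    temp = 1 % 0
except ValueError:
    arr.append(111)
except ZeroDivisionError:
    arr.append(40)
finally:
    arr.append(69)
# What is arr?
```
[18, 40, 69]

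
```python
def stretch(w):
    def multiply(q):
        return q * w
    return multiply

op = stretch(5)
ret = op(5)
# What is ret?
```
25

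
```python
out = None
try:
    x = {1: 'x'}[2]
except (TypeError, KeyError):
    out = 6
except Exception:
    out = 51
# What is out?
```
6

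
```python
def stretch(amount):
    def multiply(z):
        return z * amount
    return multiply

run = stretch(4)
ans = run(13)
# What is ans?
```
52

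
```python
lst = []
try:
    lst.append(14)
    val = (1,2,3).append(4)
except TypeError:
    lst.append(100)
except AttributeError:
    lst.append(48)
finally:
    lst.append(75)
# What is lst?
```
[14, 48, 75]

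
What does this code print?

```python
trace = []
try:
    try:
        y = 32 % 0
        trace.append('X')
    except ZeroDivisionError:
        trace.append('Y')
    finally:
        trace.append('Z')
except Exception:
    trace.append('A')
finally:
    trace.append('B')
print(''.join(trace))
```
YZB

Both finally blocks run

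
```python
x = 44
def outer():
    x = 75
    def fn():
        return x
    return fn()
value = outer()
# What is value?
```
75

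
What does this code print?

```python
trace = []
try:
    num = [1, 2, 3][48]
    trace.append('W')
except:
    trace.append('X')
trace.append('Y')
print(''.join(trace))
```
XY

Exception raised in try, caught by bare except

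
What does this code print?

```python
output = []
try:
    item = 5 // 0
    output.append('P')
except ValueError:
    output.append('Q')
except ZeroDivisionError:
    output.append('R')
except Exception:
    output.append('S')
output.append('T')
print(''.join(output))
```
RT

ZeroDivisionError matches before generic Exception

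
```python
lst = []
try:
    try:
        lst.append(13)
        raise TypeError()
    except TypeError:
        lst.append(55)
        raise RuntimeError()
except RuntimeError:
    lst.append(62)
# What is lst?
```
[13, 55, 62]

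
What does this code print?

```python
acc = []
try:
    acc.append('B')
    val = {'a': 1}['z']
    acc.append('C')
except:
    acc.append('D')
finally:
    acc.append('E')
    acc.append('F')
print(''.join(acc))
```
BDEF

Code before exception runs, then except, then all of finally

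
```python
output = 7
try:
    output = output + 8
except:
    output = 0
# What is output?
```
15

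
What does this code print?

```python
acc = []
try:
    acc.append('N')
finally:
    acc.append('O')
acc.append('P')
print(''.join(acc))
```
NOP

try/finally without except, no exception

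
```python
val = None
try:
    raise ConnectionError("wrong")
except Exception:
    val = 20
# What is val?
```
20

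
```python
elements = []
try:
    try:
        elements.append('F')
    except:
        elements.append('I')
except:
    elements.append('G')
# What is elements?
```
['F']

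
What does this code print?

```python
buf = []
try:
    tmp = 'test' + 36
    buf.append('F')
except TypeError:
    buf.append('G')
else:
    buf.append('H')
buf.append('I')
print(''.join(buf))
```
GI

else block skipped when exception is caught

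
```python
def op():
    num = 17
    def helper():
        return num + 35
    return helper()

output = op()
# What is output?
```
52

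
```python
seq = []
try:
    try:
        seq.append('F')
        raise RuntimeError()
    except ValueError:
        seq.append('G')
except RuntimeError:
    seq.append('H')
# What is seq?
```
['F', 'H']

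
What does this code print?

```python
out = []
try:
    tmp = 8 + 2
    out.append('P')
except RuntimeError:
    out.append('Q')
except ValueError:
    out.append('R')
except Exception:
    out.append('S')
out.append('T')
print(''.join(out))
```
PT

No exception, try block completes normally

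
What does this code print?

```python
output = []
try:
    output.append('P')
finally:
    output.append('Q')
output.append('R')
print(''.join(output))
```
PQR

try/finally without except, no exception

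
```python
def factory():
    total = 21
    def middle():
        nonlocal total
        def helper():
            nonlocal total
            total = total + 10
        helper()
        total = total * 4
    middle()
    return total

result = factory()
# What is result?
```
124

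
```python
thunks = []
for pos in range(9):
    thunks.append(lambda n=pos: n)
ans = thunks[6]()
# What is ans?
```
6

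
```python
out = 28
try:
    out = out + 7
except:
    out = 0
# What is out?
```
35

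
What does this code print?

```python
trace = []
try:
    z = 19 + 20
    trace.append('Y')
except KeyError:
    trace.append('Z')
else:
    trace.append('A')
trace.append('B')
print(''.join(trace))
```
YAB

else block runs when no exception occurs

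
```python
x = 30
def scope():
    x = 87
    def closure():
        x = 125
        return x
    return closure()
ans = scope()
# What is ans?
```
125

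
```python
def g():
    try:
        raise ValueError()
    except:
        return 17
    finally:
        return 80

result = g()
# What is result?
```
80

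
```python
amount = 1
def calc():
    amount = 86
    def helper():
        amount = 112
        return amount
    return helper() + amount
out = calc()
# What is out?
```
198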